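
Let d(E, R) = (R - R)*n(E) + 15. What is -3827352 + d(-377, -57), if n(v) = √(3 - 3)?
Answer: -3827337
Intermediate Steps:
n(v) = 0 (n(v) = √0 = 0)
d(E, R) = 15 (d(E, R) = (R - R)*0 + 15 = 0*0 + 15 = 0 + 15 = 15)
-3827352 + d(-377, -57) = -3827352 + 15 = -3827337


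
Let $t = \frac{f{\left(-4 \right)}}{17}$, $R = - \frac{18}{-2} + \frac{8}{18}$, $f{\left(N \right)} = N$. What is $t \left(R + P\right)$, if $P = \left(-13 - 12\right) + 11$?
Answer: $\frac{164}{153} \approx 1.0719$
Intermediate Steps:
$R = \frac{85}{9}$ ($R = \left(-18\right) \left(- \frac{1}{2}\right) + 8 \cdot \frac{1}{18} = 9 + \frac{4}{9} = \frac{85}{9} \approx 9.4444$)
$P = -14$ ($P = -25 + 11 = -14$)
$t = - \frac{4}{17} \approx -0.23529$
$t \left(R + P\right) = - \frac{4 \left(\frac{85}{9} - 14\right)}{17} = \left(- \frac{4}{17}\right) \left(- \frac{41}{9}\right) = \frac{164}{153}$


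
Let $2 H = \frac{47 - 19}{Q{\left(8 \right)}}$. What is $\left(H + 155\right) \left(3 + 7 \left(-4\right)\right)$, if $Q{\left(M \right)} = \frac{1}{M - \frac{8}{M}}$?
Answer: $-6325$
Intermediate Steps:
$H = 98$ ($H = \frac{\left(47 - 19\right) \frac{1}{8 \frac{1}{-8 + 8^{2}}}}{2} = \frac{\left(47 - 19\right) \frac{1}{8 \frac{1}{-8 + 64}}}{2} = \frac{28 \frac{1}{8 \cdot \frac{1}{56}}}{2} = \frac{28 \frac{1}{\frac{1}{7}}}{2} = \frac{28 \cdot 7}{2} = \frac{1}{2} \cdot 196 = 98$)
$\left(H + 155\right) \left(3 + 7 \left(-4\right)\right) = \left(98 + 155\right) \left(3 + 7 \left(-4\right)\right) = 253 \left(3 - 28\right) = 253 \left(-25\right) = -6325$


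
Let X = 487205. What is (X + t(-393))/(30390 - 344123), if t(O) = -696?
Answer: -486509/313733 ≈ -1.5507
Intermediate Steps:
(X + t(-393))/(30390 - 344123) = (487205 - 696)/(30390 - 344123) = 486509/(-313733) = 486509*(-1/313733) = -486509/313733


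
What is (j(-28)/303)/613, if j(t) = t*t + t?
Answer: 252/61913 ≈ 0.0040702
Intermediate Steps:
j(t) = t + t**2 (j(t) = t**2 + t = t + t**2)
(j(-28)/303)/613 = (-28*(1 - 28)/303)/613 = (-28*(-27)*(1/303))*(1/613) = (756*(1/303))*(1/613) = (252/101)*(1/613) = 252/61913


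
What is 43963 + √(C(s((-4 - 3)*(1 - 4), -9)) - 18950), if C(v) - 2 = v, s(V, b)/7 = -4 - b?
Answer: 43963 + I*√18913 ≈ 43963.0 + 137.52*I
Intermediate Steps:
s(V, b) = -28 - 7*b (s(V, b) = 7*(-4 - b) = -28 - 7*b)
C(v) = 2 + v
43963 + √(C(s((-4 - 3)*(1 - 4), -9)) - 18950) = 43963 + √((2 + (-28 - 7*(-9))) - 18950) = 43963 + √((2 + (-28 + 63)) - 18950) = 43963 + √((2 + 35) - 18950) = 43963 + √(37 - 18950) = 43963 + √(-18913) = 43963 + I*√18913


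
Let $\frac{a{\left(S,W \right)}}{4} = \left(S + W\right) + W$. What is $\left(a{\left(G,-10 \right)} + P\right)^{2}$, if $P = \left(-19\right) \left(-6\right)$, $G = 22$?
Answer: $14884$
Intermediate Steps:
$a{\left(S,W \right)} = 4 S + 8 W$ ($a{\left(S,W \right)} = 4 \left(\left(S + W\right) + W\right) = 4 \left(S + 2 W\right) = 4 S + 8 W$)
$P = 114$
$\left(a{\left(G,-10 \right)} + P\right)^{2} = \left(\left(4 \cdot 22 + 8 \left(-10\right)\right) + 114\right)^{2} = \left(\left(88 - 80\right) + 114\right)^{2} = \left(8 + 114\right)^{2} = 122^{2} = 14884$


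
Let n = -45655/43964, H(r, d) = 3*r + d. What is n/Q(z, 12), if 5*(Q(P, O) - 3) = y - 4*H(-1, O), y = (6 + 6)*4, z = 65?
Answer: -228275/1187028 ≈ -0.19231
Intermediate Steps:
H(r, d) = d + 3*r
y = 48 (y = 12*4 = 48)
Q(P, O) = 15 - 4*O/5 (Q(P, O) = 3 + (48 - 4*(O + 3*(-1)))/5 = 3 + (48 - 4*(O - 3))/5 = 3 + (48 - 4*(-3 + O))/5 = 3 + (48 + (12 - 4*O))/5 = 3 + (60 - 4*O)/5 = 3 + (12 - 4*O/5) = 15 - 4*O/5)
n = -45655/43964 (n = -45655*1/43964 = -45655/43964 ≈ -1.0385)
n/Q(z, 12) = -45655/(43964*(15 - 4/5*12)) = -45655/(43964*(15 - 48/5)) = -45655/(43964*27/5) = -45655/43964*5/27 = -228275/1187028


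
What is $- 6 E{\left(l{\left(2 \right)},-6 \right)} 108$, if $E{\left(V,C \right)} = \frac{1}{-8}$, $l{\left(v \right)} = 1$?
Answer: $81$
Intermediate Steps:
$E{\left(V,C \right)} = - \frac{1}{8}$
$- 6 E{\left(l{\left(2 \right)},-6 \right)} 108 = \left(-6\right) \left(- \frac{1}{8}\right) 108 = \frac{3}{4} \cdot 108 = 81$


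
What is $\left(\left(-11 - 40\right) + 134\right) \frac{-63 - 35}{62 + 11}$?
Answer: $- \frac{8134}{73} \approx -111.42$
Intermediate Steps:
$\left(\left(-11 - 40\right) + 134\right) \frac{-63 - 35}{62 + 11} = \left(\left(-11 - 40\right) + 134\right) \left(- \frac{98}{73}\right) = \left(-51 + 134\right) \left(\left(-98\right) \frac{1}{73}\right) = 83 \left(- \frac{98}{73}\right) = - \frac{8134}{73}$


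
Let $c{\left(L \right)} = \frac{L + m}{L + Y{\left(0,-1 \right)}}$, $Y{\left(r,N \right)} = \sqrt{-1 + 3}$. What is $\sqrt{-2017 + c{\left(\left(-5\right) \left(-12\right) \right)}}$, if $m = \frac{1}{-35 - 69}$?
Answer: $\frac{\sqrt{-327075866 - 5453968 \sqrt{2}}}{52 \sqrt{60 + \sqrt{2}}} \approx 44.9 i$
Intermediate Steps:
$Y{\left(r,N \right)} = \sqrt{2}$
$m = - \frac{1}{104}$ ($m = \frac{1}{-104} = - \frac{1}{104} \approx -0.0096154$)
$c{\left(L \right)} = \frac{- \frac{1}{104} + L}{L + \sqrt{2}}$ ($c{\left(L \right)} = \frac{L - \frac{1}{104}}{L + \sqrt{2}} = \frac{- \frac{1}{104} + L}{L + \sqrt{2}}$)
$\sqrt{-2017 + c{\left(\left(-5\right) \left(-12\right) \right)}} = \sqrt{-2017 + \frac{- \frac{1}{104} - -60}{\left(-5\right) \left(-12\right) + \sqrt{2}}} = \sqrt{-2017 + \frac{- \frac{1}{104} + 60}{60 + \sqrt{2}}} = \sqrt{-2017 + \frac{1}{60 + \sqrt{2}} \cdot \frac{6239}{104}} = \sqrt{-2017 + \frac{6239}{104 \left(60 + \sqrt{2}\right)}}$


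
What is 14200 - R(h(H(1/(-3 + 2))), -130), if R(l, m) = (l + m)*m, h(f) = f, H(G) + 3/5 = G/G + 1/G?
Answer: -2778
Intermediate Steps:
H(G) = ⅖ + 1/G (H(G) = -⅗ + (G/G + 1/G) = -⅗ + (1 + 1/G) = ⅖ + 1/G)
R(l, m) = m*(l + m)
14200 - R(h(H(1/(-3 + 2))), -130) = 14200 - (-130)*((⅖ + 1/(1/(-3 + 2))) - 130) = 14200 - (-130)*((⅖ + 1/(1/(-1))) - 130) = 14200 - (-130)*((⅖ + 1/(-1)) - 130) = 14200 - (-130)*((⅖ - 1) - 130) = 14200 - (-130)*(-⅗ - 130) = 14200 - (-130)*(-653)/5 = 14200 - 1*16978 = 14200 - 16978 = -2778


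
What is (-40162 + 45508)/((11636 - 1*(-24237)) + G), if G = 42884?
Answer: 5346/78757 ≈ 0.067880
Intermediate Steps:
(-40162 + 45508)/((11636 - 1*(-24237)) + G) = (-40162 + 45508)/((11636 - 1*(-24237)) + 42884) = 5346/((11636 + 24237) + 42884) = 5346/(35873 + 42884) = 5346/78757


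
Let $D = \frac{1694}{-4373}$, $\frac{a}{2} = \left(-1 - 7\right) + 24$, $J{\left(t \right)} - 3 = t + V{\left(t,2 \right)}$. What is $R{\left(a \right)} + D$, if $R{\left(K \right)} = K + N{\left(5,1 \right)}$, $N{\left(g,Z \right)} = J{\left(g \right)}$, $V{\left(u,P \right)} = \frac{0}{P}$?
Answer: $\frac{173226}{4373} \approx 39.613$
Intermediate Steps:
$V{\left(u,P \right)} = 0$
$J{\left(t \right)} = 3 + t$ ($J{\left(t \right)} = 3 + \left(t + 0\right) = 3 + t$)
$a = 32$ ($a = 2 \left(\left(-1 - 7\right) + 24\right) = 2 \left(-8 + 24\right) = 2 \cdot 16 = 32$)
$N{\left(g,Z \right)} = 3 + g$
$D = - \frac{1694}{4373}$ ($D = 1694 \left(- \frac{1}{4373}\right) = - \frac{1694}{4373} \approx -0.38738$)
$R{\left(K \right)} = 8 + K$ ($R{\left(K \right)} = K + \left(3 + 5\right) = K + 8 = 8 + K$)
$R{\left(a \right)} + D = \left(8 + 32\right) - \frac{1694}{4373} = 40 - \frac{1694}{4373} = \frac{173226}{4373}$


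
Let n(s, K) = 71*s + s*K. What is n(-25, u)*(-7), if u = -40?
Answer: 5425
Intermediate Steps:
n(s, K) = 71*s + K*s
n(-25, u)*(-7) = -25*(71 - 40)*(-7) = -25*31*(-7) = -775*(-7) = 5425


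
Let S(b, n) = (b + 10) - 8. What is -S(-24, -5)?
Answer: 22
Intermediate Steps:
S(b, n) = 2 + b (S(b, n) = (10 + b) - 8 = 2 + b)
-S(-24, -5) = -(2 - 24) = -1*(-22) = 22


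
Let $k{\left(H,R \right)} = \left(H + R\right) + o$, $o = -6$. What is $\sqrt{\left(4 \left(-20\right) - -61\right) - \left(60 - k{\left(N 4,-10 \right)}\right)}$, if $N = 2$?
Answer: $i \sqrt{87} \approx 9.3274 i$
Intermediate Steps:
$k{\left(H,R \right)} = -6 + H + R$ ($k{\left(H,R \right)} = \left(H + R\right) - 6 = -6 + H + R$)
$\sqrt{\left(4 \left(-20\right) - -61\right) - \left(60 - k{\left(N 4,-10 \right)}\right)} = \sqrt{\left(4 \left(-20\right) - -61\right) - \left(60 - \left(-6 + 2 \cdot 4 - 10\right)\right)} = \sqrt{\left(-80 + 61\right) - \left(60 - \left(-6 + 8 - 10\right)\right)} = \sqrt{-19 + \left(22 - \left(82 - -8\right)\right)} = \sqrt{-19 + \left(22 - \left(82 + 8\right)\right)} = \sqrt{-19 + \left(22 - 90\right)} = \sqrt{-19 - 68} = \sqrt{-87} = i \sqrt{87}$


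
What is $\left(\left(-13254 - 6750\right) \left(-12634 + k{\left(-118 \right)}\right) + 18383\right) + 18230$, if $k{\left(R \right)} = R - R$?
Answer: $252767149$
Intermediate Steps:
$k{\left(R \right)} = 0$
$\left(\left(-13254 - 6750\right) \left(-12634 + k{\left(-118 \right)}\right) + 18383\right) + 18230 = \left(\left(-13254 - 6750\right) \left(-12634 + 0\right) + 18383\right) + 18230 = \left(\left(-20004\right) \left(-12634\right) + 18383\right) + 18230 = \left(252730536 + 18383\right) + 18230 = 252748919 + 18230 = 252767149$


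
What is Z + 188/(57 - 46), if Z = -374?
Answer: -3926/11 ≈ -356.91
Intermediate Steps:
Z + 188/(57 - 46) = -374 + 188/(57 - 46) = -374 + 188/11 = -3926/11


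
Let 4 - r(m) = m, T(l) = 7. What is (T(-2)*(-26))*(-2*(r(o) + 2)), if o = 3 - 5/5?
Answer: 1456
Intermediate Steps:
o = 2 (o = 3 - 5*⅕ = 3 - 1 = 2)
r(m) = 4 - m
(T(-2)*(-26))*(-2*(r(o) + 2)) = (7*(-26))*(-2*((4 - 1*2) + 2)) = -(-364)*((4 - 2) + 2) = -(-364)*(2 + 2) = -(-364)*4 = -182*(-8) = 1456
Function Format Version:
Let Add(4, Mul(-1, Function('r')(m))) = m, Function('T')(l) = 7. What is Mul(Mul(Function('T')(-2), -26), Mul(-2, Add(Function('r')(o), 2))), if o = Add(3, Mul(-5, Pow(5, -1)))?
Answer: 1456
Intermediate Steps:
o = 2 (o = Add(3, Mul(-5, Rational(1, 5))) = Add(3, -1) = 2)
Function('r')(m) = Add(4, Mul(-1, m))
Mul(Mul(Function('T')(-2), -26), Mul(-2, Add(Function('r')(o), 2))) = Mul(Mul(7, -26), Mul(-2, Add(Add(4, Mul(-1, 2)), 2))) = Mul(-182, Mul(-2, Add(Add(4, -2), 2))) = Mul(-182, Mul(-2, Add(2, 2))) = Mul(-182, Mul(-2, 4)) = Mul(-182, -8) = 1456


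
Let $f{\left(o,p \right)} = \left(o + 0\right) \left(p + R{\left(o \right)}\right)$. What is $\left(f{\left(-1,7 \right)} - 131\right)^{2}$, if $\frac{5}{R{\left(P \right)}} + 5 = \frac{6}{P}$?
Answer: $\frac{2289169}{121} \approx 18919.0$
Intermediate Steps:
$R{\left(P \right)} = \frac{5}{-5 + \frac{6}{P}}$
$f{\left(o,p \right)} = o \left(p - \frac{5 o}{-6 + 5 o}\right)$ ($f{\left(o,p \right)} = \left(o + 0\right) \left(p - \frac{5 o}{-6 + 5 o}\right) = o \left(p - \frac{5 o}{-6 + 5 o}\right)$)
$\left(f{\left(-1,7 \right)} - 131\right)^{2} = \left(\left(-1\right) \left(-1\right) \frac{1}{-6 + 5 \left(-1\right)} \left(5 \left(-1\right) - 7 \left(-6 + 5 \left(-1\right)\right)\right) - 131\right)^{2} = \left(\left(-1\right) \left(-1\right) \frac{1}{-6 - 5} \left(-5 - 7 \left(-6 - 5\right)\right) - 131\right)^{2} = \left(\left(-1\right) \left(-1\right) \frac{1}{-11} \left(-5 - 7 \left(-11\right)\right) - 131\right)^{2} = \left(\left(-1\right) \left(-1\right) \left(- \frac{1}{11}\right) \left(-5 + 77\right) - 131\right)^{2} = \left(\left(-1\right) \left(-1\right) \left(- \frac{1}{11}\right) 72 - 131\right)^{2} = \left(- \frac{72}{11} - 131\right)^{2} = \left(- \frac{1513}{11}\right)^{2} = \frac{2289169}{121}$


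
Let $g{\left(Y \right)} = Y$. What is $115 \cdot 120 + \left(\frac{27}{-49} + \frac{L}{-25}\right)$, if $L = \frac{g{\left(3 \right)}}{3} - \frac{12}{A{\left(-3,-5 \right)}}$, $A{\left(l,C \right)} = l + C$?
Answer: $\frac{6761681}{490} \approx 13799.0$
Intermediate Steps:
$A{\left(l,C \right)} = C + l$
$L = \frac{5}{2}$ ($L = \frac{3}{3} - \frac{12}{-5 - 3} = 3 \cdot \frac{1}{3} - \frac{12}{-8} = 1 - - \frac{3}{2} = 1 + \frac{3}{2} = \frac{5}{2} \approx 2.5$)
$115 \cdot 120 + \left(\frac{27}{-49} + \frac{L}{-25}\right) = 115 \cdot 120 + \left(\frac{27}{-49} + \frac{5}{2 \left(-25\right)}\right) = 13800 + \left(27 \left(- \frac{1}{49}\right) + \frac{5}{2} \left(- \frac{1}{25}\right)\right) = 13800 - \frac{319}{490} = \frac{6761681}{490}$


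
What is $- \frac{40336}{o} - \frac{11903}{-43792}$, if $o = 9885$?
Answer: $- \frac{1648732957}{432883920} \approx -3.8087$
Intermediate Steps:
$- \frac{40336}{o} - \frac{11903}{-43792} = - \frac{40336}{9885} - \frac{11903}{-43792} = \left(-40336\right) \frac{1}{9885} - - \frac{11903}{43792} = - \frac{40336}{9885} + \frac{11903}{43792} = - \frac{1648732957}{432883920}$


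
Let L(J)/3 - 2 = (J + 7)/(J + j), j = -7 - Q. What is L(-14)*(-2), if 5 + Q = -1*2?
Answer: -15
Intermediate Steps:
Q = -7 (Q = -5 - 1*2 = -5 - 2 = -7)
j = 0 (j = -7 - 1*(-7) = -7 + 7 = 0)
L(J) = 6 + 3*(7 + J)/J (L(J) = 6 + 3*((J + 7)/(J + 0)) = 6 + 3*((7 + J)/J) = 6 + 3*(7 + J)/J)
L(-14)*(-2) = (9 + 21/(-14))*(-2) = (9 + 21*(-1/14))*(-2) = (9 - 3/2)*(-2) = (15/2)*(-2) = -15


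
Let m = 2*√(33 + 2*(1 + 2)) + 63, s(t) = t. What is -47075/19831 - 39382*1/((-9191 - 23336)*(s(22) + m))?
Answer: -1536818483665/651401217379 - 78764*√39/229933363 ≈ -2.3614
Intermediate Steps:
m = 63 + 2*√39 (m = 2*√(33 + 2*3) + 63 = 2*√(33 + 6) + 63 = 2*√39 + 63 = 63 + 2*√39 ≈ 75.490)
-47075/19831 - 39382*1/((-9191 - 23336)*(s(22) + m)) = -47075/19831 - 39382*1/((-9191 - 23336)*(22 + (63 + 2*√39))) = -47075*1/19831 - 39382*(-1/(32527*(85 + 2*√39))) = -6725/2833 - 39382/(-2764795 - 65054*√39)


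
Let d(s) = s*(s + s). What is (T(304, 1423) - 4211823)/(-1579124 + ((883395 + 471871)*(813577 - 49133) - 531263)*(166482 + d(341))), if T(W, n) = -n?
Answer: -123919/12159392146439320 ≈ -1.0191e-11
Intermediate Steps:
d(s) = 2*s**2 (d(s) = s*(2*s) = 2*s**2)
(T(304, 1423) - 4211823)/(-1579124 + ((883395 + 471871)*(813577 - 49133) - 531263)*(166482 + d(341))) = (-1*1423 - 4211823)/(-1579124 + ((883395 + 471871)*(813577 - 49133) - 531263)*(166482 + 2*341**2)) = (-1423 - 4211823)/(-1579124 + (1355266*764444 - 531263)*(166482 + 2*116281)) = -4213246/(-1579124 + (1036024962104 - 531263)*(166482 + 232562)) = -4213246/(-1579124 + 1036024430841*399044) = -4213246/(-1579124 + 413419332980516004) = -4213246/413419332978936880 = -4213246*1/413419332978936880 = -123919/12159392146439320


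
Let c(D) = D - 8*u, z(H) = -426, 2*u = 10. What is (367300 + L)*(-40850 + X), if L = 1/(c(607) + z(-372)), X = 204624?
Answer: 8481740981974/141 ≈ 6.0154e+10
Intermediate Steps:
u = 5 (u = (1/2)*10 = 5)
c(D) = -40 + D (c(D) = D - 8*5 = D - 40 = -40 + D)
L = 1/141 (L = 1/((-40 + 607) - 426) = 1/(567 - 426) = 1/141 ≈ 0.0070922)
(367300 + L)*(-40850 + X) = (367300 + 1/141)*(-40850 + 204624) = (51789301/141)*163774 = 8481740981974/141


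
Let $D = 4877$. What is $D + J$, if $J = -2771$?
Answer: $2106$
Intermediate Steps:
$D + J = 4877 - 2771 = 2106$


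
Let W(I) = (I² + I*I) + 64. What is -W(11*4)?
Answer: -3936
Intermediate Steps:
W(I) = 64 + 2*I² (W(I) = (I² + I²) + 64 = 2*I² + 64 = 64 + 2*I²)
-W(11*4) = -(64 + 2*(11*4)²) = -(64 + 2*44²) = -(64 + 2*1936) = -(64 + 3872) = -1*3936 = -3936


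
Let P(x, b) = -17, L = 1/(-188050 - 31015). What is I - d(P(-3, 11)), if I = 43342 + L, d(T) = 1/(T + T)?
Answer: 322820536851/7448210 ≈ 43342.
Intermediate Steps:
L = -1/219065 (L = 1/(-219065) = -1/219065 ≈ -4.5649e-6)
d(T) = 1/(2*T)
I = 9494715229/219065 (I = 43342 - 1/219065 = 9494715229/219065 ≈ 43342.)
I - d(P(-3, 11)) = 9494715229/219065 - 1/(2*(-17)) = 9494715229/219065 - (-1)/(2*17) = 9494715229/219065 - 1*(-1/34) = 9494715229/219065 + 1/34 = 322820536851/7448210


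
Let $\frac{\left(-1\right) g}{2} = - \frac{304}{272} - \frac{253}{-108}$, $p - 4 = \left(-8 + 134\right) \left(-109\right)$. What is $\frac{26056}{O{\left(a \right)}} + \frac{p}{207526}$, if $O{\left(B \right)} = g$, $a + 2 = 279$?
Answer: $- \frac{2481964971689}{233362987} \approx -10636.0$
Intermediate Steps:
$a = 277$ ($a = -2 + 279 = 277$)
$p = -13730$ ($p = 4 + \left(-8 + 134\right) \left(-109\right) = 4 + 126 \left(-109\right) = 4 - 13734 = -13730$)
$g = - \frac{2249}{918}$ ($g = - 2 \left(- \frac{304}{272} - \frac{253}{-108}\right) = - 2 \left(\left(-304\right) \frac{1}{272} - - \frac{253}{108}\right) = - 2 \left(- \frac{19}{17} + \frac{253}{108}\right) = \left(-2\right) \frac{2249}{1836} = - \frac{2249}{918} \approx -2.4499$)
$O{\left(B \right)} = - \frac{2249}{918}$
$\frac{26056}{O{\left(a \right)}} + \frac{p}{207526} = \frac{26056}{- \frac{2249}{918}} - \frac{13730}{207526} = 26056 \left(- \frac{918}{2249}\right) - \frac{6865}{103763} = - \frac{23919408}{2249} - \frac{6865}{103763} = - \frac{2481964971689}{233362987}$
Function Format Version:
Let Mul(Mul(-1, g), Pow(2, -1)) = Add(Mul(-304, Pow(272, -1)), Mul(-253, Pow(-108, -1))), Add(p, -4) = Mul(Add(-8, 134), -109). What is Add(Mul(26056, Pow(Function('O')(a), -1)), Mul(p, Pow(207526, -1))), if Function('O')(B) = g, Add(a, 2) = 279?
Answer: Rational(-2481964971689, 233362987) ≈ -10636.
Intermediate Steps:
a = 277 (a = Add(-2, 279) = 277)
p = -13730 (p = Add(4, Mul(Add(-8, 134), -109)) = Add(4, Mul(126, -109)) = Add(4, -13734) = -13730)
g = Rational(-2249, 918) (g = Mul(-2, Add(Mul(-304, Pow(272, -1)), Mul(-253, Pow(-108, -1)))) = Mul(-2, Add(Mul(-304, Rational(1, 272)), Mul(-253, Rational(-1, 108)))) = Mul(-2, Add(Rational(-19, 17), Rational(253, 108))) = Mul(-2, Rational(2249, 1836)) = Rational(-2249, 918) ≈ -2.4499)
Function('O')(B) = Rational(-2249, 918)
Add(Mul(26056, Pow(Function('O')(a), -1)), Mul(p, Pow(207526, -1))) = Add(Mul(26056, Pow(Rational(-2249, 918), -1)), Mul(-13730, Pow(207526, -1))) = Add(Mul(26056, Rational(-918, 2249)), Mul(-13730, Rational(1, 207526))) = Add(Rational(-23919408, 2249), Rational(-6865, 103763)) = Rational(-2481964971689, 233362987)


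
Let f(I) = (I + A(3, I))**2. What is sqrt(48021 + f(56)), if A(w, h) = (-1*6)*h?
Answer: sqrt(126421) ≈ 355.56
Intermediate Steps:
A(w, h) = -6*h
f(I) = 25*I**2 (f(I) = (I - 6*I)**2 = (-5*I)**2 = 25*I**2)
sqrt(48021 + f(56)) = sqrt(48021 + 25*56**2) = sqrt(48021 + 25*3136) = sqrt(48021 + 78400) = sqrt(126421)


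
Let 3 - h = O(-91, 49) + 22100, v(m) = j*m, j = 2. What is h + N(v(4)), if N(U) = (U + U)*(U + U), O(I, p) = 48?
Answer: -21889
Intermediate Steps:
v(m) = 2*m
N(U) = 4*U² (N(U) = (2*U)*(2*U) = 4*U²)
h = -22145 (h = 3 - (48 + 22100) = 3 - 1*22148 = 3 - 22148 = -22145)
h + N(v(4)) = -22145 + 4*(2*4)² = -22145 + 4*8² = -22145 + 4*64 = -22145 + 256 = -21889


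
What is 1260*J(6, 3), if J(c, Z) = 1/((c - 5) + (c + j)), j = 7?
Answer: 90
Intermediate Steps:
J(c, Z) = 1/(2 + 2*c) (J(c, Z) = 1/((c - 5) + (c + 7)) = 1/((-5 + c) + (7 + c)) = 1/(2 + 2*c))
1260*J(6, 3) = 1260*(1/(2*(1 + 6))) = 1260*((1/2)/7) = 1260*((1/2)*(1/7)) = 1260*(1/14) = 90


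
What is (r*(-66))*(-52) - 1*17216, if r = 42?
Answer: 126928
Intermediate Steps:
(r*(-66))*(-52) - 1*17216 = (42*(-66))*(-52) - 1*17216 = -2772*(-52) - 17216 = 144144 - 17216 = 126928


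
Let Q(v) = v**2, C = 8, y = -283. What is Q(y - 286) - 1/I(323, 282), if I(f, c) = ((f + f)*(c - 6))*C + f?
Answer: 461906904850/1426691 ≈ 3.2376e+5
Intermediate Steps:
I(f, c) = f + 16*f*(-6 + c) (I(f, c) = ((f + f)*(c - 6))*8 + f = ((2*f)*(-6 + c))*8 + f = (2*f*(-6 + c))*8 + f = 16*f*(-6 + c) + f = f + 16*f*(-6 + c))
Q(y - 286) - 1/I(323, 282) = (-283 - 286)**2 - 1/(323*(-95 + 16*282)) = (-569)**2 - 1/(323*(-95 + 4512)) = 323761 - 1/(323*4417) = 323761 - 1/1426691 = 461906904850/1426691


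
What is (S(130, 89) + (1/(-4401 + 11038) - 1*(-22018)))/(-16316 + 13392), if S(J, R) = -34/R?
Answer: -13005652905/1727186332 ≈ -7.5300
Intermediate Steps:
(S(130, 89) + (1/(-4401 + 11038) - 1*(-22018)))/(-16316 + 13392) = (-34/89 + (1/(-4401 + 11038) - 1*(-22018)))/(-16316 + 13392) = (-34*1/89 + (1/6637 + 22018))/(-2924) = (-34/89 + (1/6637 + 22018))*(-1/2924) = (-34/89 + 146133467/6637)*(-1/2924) = (13005652905/590693)*(-1/2924) = -13005652905/1727186332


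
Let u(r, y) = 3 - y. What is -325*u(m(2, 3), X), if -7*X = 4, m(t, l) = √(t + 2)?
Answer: -8125/7 ≈ -1160.7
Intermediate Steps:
m(t, l) = √(2 + t)
X = -4/7 (X = -⅐*4 = -4/7 ≈ -0.57143)
-325*u(m(2, 3), X) = -325*(3 - 1*(-4/7)) = -325*(3 + 4/7) = -325*25/7 = -8125/7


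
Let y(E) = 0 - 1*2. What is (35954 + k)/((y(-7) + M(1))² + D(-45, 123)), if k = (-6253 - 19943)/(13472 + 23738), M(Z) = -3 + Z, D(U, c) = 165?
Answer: 668911072/3367505 ≈ 198.64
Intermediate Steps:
y(E) = -2 (y(E) = 0 - 2 = -2)
k = -13098/18605 (k = -26196/37210 = -26196*1/37210 = -13098/18605 ≈ -0.70400)
(35954 + k)/((y(-7) + M(1))² + D(-45, 123)) = (35954 - 13098/18605)/((-2 + (-3 + 1))² + 165) = 668911072/(18605*((-2 - 2)² + 165)) = 668911072/(18605*((-4)² + 165)) = 668911072/(18605*(16 + 165)) = (668911072/18605)/181 = (668911072/18605)*(1/181) = 668911072/3367505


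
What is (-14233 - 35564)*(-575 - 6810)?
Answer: 367750845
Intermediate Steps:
(-14233 - 35564)*(-575 - 6810) = -49797*(-7385) = 367750845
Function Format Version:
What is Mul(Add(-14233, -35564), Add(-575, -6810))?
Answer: 367750845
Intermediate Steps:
Mul(Add(-14233, -35564), Add(-575, -6810)) = Mul(-49797, -7385) = 367750845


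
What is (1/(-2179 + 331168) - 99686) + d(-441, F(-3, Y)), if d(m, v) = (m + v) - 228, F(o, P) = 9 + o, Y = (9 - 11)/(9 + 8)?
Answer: -33013717160/328989 ≈ -1.0035e+5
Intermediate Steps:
Y = -2/17 ≈ -0.11765
d(m, v) = -228 + m + v
(1/(-2179 + 331168) - 99686) + d(-441, F(-3, Y)) = (1/(-2179 + 331168) - 99686) + (-228 - 441 + (9 - 3)) = (1/328989 - 99686) + (-228 - 441 + 6) = (1/328989 - 99686) - 663 = -32795597453/328989 - 663 = -33013717160/328989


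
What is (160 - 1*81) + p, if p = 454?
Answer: 533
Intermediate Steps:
(160 - 1*81) + p = (160 - 1*81) + 454 = (160 - 81) + 454 = 79 + 454 = 533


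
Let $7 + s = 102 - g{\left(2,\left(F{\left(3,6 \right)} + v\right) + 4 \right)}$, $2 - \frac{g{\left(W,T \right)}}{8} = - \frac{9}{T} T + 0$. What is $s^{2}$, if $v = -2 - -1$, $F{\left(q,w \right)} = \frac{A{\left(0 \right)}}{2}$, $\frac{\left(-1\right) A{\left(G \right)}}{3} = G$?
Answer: $49$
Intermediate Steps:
$A{\left(G \right)} = - 3 G$
$F{\left(q,w \right)} = 0$ ($F{\left(q,w \right)} = \frac{\left(-3\right) 0}{2} = 0 \cdot \frac{1}{2} = 0$)
$v = -1$ ($v = -2 + 1 = -1$)
$g{\left(W,T \right)} = 88$ ($g{\left(W,T \right)} = 16 - 8 \left(- \frac{9}{T} T + 0\right) = 16 - 8 \left(-9 + 0\right) = 16 - -72 = 16 + 72 = 88$)
$s = 7$ ($s = -7 + \left(102 - 88\right) = -7 + 14 = 7$)
$s^{2} = 7^{2} = 49$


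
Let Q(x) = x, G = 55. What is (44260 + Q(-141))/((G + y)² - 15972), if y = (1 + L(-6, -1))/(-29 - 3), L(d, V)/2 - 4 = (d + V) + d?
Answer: -45177856/13197599 ≈ -3.4232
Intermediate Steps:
L(d, V) = 8 + 2*V + 4*d (L(d, V) = 8 + 2*((d + V) + d) = 8 + 2*((V + d) + d) = 8 + 2*(V + 2*d) = 8 + (2*V + 4*d) = 8 + 2*V + 4*d)
y = 17/32 (y = (1 + (8 + 2*(-1) + 4*(-6)))/(-29 - 3) = (1 + (8 - 2 - 24))/(-32) = (1 - 18)*(-1/32) = -17*(-1/32) = 17/32 ≈ 0.53125)
(44260 + Q(-141))/((G + y)² - 15972) = (44260 - 141)/((55 + 17/32)² - 15972) = 44119/((1777/32)² - 15972) = 44119/(3157729/1024 - 15972) = 44119/(-13197599/1024) = 44119*(-1024/13197599) = -45177856/13197599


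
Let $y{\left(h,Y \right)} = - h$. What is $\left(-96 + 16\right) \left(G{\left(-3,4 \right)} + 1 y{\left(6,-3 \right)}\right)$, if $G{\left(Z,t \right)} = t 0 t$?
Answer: $480$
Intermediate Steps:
$G{\left(Z,t \right)} = 0$ ($G{\left(Z,t \right)} = 0 t = 0$)
$\left(-96 + 16\right) \left(G{\left(-3,4 \right)} + 1 y{\left(6,-3 \right)}\right) = \left(-96 + 16\right) \left(0 + 1 \left(\left(-1\right) 6\right)\right) = - 80 \left(0 + 1 \left(-6\right)\right) = - 80 \left(0 - 6\right) = \left(-80\right) \left(-6\right) = 480$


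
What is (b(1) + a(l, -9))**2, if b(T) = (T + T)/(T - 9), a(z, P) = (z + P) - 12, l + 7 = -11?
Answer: 24649/16 ≈ 1540.6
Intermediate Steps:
l = -18 (l = -7 - 11 = -18)
a(z, P) = -12 + P + z (a(z, P) = (P + z) - 12 = -12 + P + z)
b(T) = 2*T/(-9 + T) (b(T) = (2*T)/(-9 + T) = 2*T/(-9 + T))
(b(1) + a(l, -9))**2 = (2*1/(-9 + 1) + (-12 - 9 - 18))**2 = (2*1/(-8) - 39)**2 = (2*1*(-1/8) - 39)**2 = (-1/4 - 39)**2 = (-157/4)**2 = 24649/16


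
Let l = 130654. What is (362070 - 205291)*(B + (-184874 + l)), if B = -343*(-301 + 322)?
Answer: -9629836517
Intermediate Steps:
B = -7203 (B = -343*21 = -7203)
(362070 - 205291)*(B + (-184874 + l)) = (362070 - 205291)*(-7203 + (-184874 + 130654)) = 156779*(-7203 - 54220) = 156779*(-61423) = -9629836517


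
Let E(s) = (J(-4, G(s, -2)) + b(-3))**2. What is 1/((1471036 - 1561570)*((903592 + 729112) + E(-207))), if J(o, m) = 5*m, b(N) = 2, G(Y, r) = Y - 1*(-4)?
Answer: -1/240718408182 ≈ -4.1542e-12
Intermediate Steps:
G(Y, r) = 4 + Y (G(Y, r) = Y + 4 = 4 + Y)
E(s) = (22 + 5*s)**2 (E(s) = (5*(4 + s) + 2)**2 = ((20 + 5*s) + 2)**2 = (22 + 5*s)**2)
1/((1471036 - 1561570)*((903592 + 729112) + E(-207))) = 1/((1471036 - 1561570)*((903592 + 729112) + (22 + 5*(-207))**2)) = 1/(-90534*(1632704 + (22 - 1035)**2)) = 1/(-90534*(1632704 + (-1013)**2)) = 1/(-90534*(1632704 + 1026169)) = 1/(-90534*2658873) = 1/(-240718408182) = -1/240718408182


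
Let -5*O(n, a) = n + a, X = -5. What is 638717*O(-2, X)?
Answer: 4471019/5 ≈ 8.9420e+5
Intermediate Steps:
O(n, a) = -a/5 - n/5 (O(n, a) = -(n + a)/5 = -(a + n)/5 = -a/5 - n/5)
638717*O(-2, X) = 638717*(-1/5*(-5) - 1/5*(-2)) = 638717*(1 + 2/5) = 638717*(7/5) = 4471019/5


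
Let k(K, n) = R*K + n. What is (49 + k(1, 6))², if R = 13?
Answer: 4624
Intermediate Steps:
k(K, n) = n + 13*K (k(K, n) = 13*K + n = n + 13*K)
(49 + k(1, 6))² = (49 + (6 + 13*1))² = (49 + (6 + 13))² = (49 + 19)² = 68² = 4624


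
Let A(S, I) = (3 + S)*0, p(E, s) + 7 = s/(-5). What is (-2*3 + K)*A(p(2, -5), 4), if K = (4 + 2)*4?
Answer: 0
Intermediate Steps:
p(E, s) = -7 - s/5 (p(E, s) = -7 + s/(-5) = -7 + s*(-⅕) = -7 - s/5)
K = 24 (K = 6*4 = 24)
A(S, I) = 0
(-2*3 + K)*A(p(2, -5), 4) = (-2*3 + 24)*0 = (-6 + 24)*0 = 18*0 = 0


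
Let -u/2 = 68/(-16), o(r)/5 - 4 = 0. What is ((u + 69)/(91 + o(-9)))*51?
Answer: 2635/74 ≈ 35.608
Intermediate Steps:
o(r) = 20 (o(r) = 20 + 5*0 = 20 + 0 = 20)
u = 17/2 (u = -136/(-16) = -136*(-1)/16 = -2*(-17/4) = 17/2 ≈ 8.5000)
((u + 69)/(91 + o(-9)))*51 = ((17/2 + 69)/(91 + 20))*51 = ((155/2)/111)*51 = ((155/2)*(1/111))*51 = (155/222)*51 = 2635/74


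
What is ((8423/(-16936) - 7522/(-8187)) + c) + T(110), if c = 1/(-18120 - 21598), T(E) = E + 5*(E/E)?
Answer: 317818643626373/2753550280488 ≈ 115.42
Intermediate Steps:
T(E) = 5 + E (T(E) = E + 5*1 = E + 5 = 5 + E)
c = -1/39718 (c = 1/(-39718) = -1/39718 ≈ -2.5177e-5)
((8423/(-16936) - 7522/(-8187)) + c) + T(110) = ((8423/(-16936) - 7522/(-8187)) - 1/39718) + (5 + 110) = ((8423*(-1/16936) - 7522*(-1/8187)) - 1/39718) + 115 = ((-8423/16936 + 7522/8187) - 1/39718) + 115 = (58433491/138655032 - 1/39718) + 115 = 1160361370253/2753550280488 + 115 = 317818643626373/2753550280488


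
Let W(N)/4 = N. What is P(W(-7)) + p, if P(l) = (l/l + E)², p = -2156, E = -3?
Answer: -2152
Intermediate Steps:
W(N) = 4*N
P(l) = 4 (P(l) = (l/l - 3)² = (1 - 3)² = (-2)² = 4)
P(W(-7)) + p = 4 - 2156 = -2152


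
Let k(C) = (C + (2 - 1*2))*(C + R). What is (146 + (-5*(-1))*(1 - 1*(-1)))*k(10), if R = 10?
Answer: 31200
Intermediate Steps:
k(C) = C*(10 + C) (k(C) = (C + (2 - 1*2))*(C + 10) = (C + (2 - 2))*(10 + C) = (C + 0)*(10 + C) = C*(10 + C))
(146 + (-5*(-1))*(1 - 1*(-1)))*k(10) = (146 + (-5*(-1))*(1 - 1*(-1)))*(10*(10 + 10)) = (146 + 5*(1 + 1))*(10*20) = (146 + 5*2)*200 = (146 + 10)*200 = 156*200 = 31200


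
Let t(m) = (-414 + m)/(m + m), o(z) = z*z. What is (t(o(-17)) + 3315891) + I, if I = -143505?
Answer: 1833638983/578 ≈ 3.1724e+6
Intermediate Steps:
o(z) = z²
t(m) = (-414 + m)/(2*m) (t(m) = (-414 + m)/((2*m)) = (-414 + m)*(1/(2*m)) = (-414 + m)/(2*m))
(t(o(-17)) + 3315891) + I = ((-414 + (-17)²)/(2*((-17)²)) + 3315891) - 143505 = ((½)*(-414 + 289)/289 + 3315891) - 143505 = ((½)*(1/289)*(-125) + 3315891) - 143505 = (-125/578 + 3315891) - 143505 = 1916584873/578 - 143505 = 1833638983/578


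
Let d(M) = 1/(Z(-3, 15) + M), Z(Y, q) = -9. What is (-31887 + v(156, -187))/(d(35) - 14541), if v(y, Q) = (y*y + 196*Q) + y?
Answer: 1145222/378065 ≈ 3.0292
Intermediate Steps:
v(y, Q) = y + y² + 196*Q (v(y, Q) = (y² + 196*Q) + y = y + y² + 196*Q)
d(M) = 1/(-9 + M)
(-31887 + v(156, -187))/(d(35) - 14541) = (-31887 + (156 + 156² + 196*(-187)))/(1/(-9 + 35) - 14541) = (-31887 + (156 + 24336 - 36652))/(1/26 - 14541) = (-31887 - 12160)/(1/26 - 14541) = -44047/(-378065/26) = -44047*(-26/378065) = 1145222/378065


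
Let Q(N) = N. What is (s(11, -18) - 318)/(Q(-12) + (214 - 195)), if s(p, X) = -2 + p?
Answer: -309/7 ≈ -44.143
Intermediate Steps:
(s(11, -18) - 318)/(Q(-12) + (214 - 195)) = ((-2 + 11) - 318)/(-12 + (214 - 195)) = (9 - 318)/(-12 + 19) = -309/7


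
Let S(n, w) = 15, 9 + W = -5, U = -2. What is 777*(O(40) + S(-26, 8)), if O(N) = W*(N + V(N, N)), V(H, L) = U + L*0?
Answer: -401709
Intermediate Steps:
V(H, L) = -2 (V(H, L) = -2 + L*0 = -2 + 0 = -2)
W = -14 (W = -9 - 5 = -14)
O(N) = 28 - 14*N (O(N) = -14*(N - 2) = -14*(-2 + N) = 28 - 14*N)
777*(O(40) + S(-26, 8)) = 777*((28 - 14*40) + 15) = 777*((28 - 560) + 15) = 777*(-532 + 15) = 777*(-517) = -401709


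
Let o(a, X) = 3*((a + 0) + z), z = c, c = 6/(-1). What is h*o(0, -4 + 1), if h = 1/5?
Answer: -18/5 ≈ -3.6000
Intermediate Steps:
c = -6 (c = 6*(-1) = -6)
z = -6
o(a, X) = -18 + 3*a (o(a, X) = 3*((a + 0) - 6) = 3*(a - 6) = 3*(-6 + a) = -18 + 3*a)
h = 1/5 ≈ 0.20000
h*o(0, -4 + 1) = (-18 + 3*0)/5 = (-18 + 0)/5 = (1/5)*(-18) = -18/5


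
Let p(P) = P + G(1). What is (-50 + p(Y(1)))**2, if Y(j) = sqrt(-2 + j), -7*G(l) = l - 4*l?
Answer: 120360/49 - 694*I/7 ≈ 2456.3 - 99.143*I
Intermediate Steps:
G(l) = 3*l/7 (G(l) = -(l - 4*l)/7 = -(-3)*l/7 = 3*l/7)
p(P) = 3/7 + P (p(P) = P + (3/7)*1 = P + 3/7 = 3/7 + P)
(-50 + p(Y(1)))**2 = (-50 + (3/7 + sqrt(-2 + 1)))**2 = (-50 + (3/7 + sqrt(-1)))**2 = (-50 + (3/7 + I))**2 = (-347/7 + I)**2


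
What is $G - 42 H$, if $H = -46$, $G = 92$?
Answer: $2024$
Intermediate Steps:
$G - 42 H = 92 - -1932 = 92 + 1932 = 2024$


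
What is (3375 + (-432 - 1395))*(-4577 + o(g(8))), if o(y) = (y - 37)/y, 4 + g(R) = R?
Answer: -7097967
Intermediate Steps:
g(R) = -4 + R
o(y) = (-37 + y)/y
(3375 + (-432 - 1395))*(-4577 + o(g(8))) = (3375 + (-432 - 1395))*(-4577 + (-37 + (-4 + 8))/(-4 + 8)) = (3375 - 1827)*(-4577 + (-37 + 4)/4) = 1548*(-4577 + (1/4)*(-33)) = 1548*(-4577 - 33/4) = 1548*(-18341/4) = -7097967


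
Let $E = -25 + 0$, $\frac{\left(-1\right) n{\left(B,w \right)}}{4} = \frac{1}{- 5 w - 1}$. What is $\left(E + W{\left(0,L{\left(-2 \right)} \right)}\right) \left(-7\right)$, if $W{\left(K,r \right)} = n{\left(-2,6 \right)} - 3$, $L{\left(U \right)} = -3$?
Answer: $\frac{6048}{31} \approx 195.1$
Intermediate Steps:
$n{\left(B,w \right)} = - \frac{4}{-1 - 5 w}$ ($n{\left(B,w \right)} = - \frac{4}{- 5 w - 1} = - \frac{4}{-1 - 5 w}$)
$W{\left(K,r \right)} = - \frac{89}{31}$ ($W{\left(K,r \right)} = \frac{4}{1 + 5 \cdot 6} - 3 = \frac{4}{1 + 30} - 3 = \frac{4}{31} - 3 = - \frac{89}{31}$)
$E = -25$
$\left(E + W{\left(0,L{\left(-2 \right)} \right)}\right) \left(-7\right) = \left(-25 - \frac{89}{31}\right) \left(-7\right) = \left(- \frac{864}{31}\right) \left(-7\right) = \frac{6048}{31}$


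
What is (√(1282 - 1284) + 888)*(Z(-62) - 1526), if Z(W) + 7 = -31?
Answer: -1388832 - 1564*I*√2 ≈ -1.3888e+6 - 2211.8*I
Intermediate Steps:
Z(W) = -38 (Z(W) = -7 - 31 = -38)
(√(1282 - 1284) + 888)*(Z(-62) - 1526) = (√(1282 - 1284) + 888)*(-38 - 1526) = (√(-2) + 888)*(-1564) = (I*√2 + 888)*(-1564) = (888 + I*√2)*(-1564) = -1388832 - 1564*I*√2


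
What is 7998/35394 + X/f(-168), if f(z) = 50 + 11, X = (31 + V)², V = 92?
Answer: 89327284/359839 ≈ 248.24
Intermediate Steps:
X = 15129 (X = (31 + 92)² = 123² = 15129)
f(z) = 61
7998/35394 + X/f(-168) = 7998/35394 + 15129/61 = 7998*(1/35394) + 15129*(1/61) = 1333/5899 + 15129/61 = 89327284/359839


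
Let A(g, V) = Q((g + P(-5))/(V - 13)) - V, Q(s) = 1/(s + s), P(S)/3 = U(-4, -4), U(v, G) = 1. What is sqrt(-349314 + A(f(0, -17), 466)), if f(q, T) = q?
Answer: I*sqrt(1398818)/2 ≈ 591.36*I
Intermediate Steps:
P(S) = 3 (P(S) = 3*1 = 3)
Q(s) = 1/(2*s)
A(g, V) = -V + (-13 + V)/(2*(3 + g)) (A(g, V) = 1/(2*(((g + 3)/(V - 13)))) - V = 1/(2*(((3 + g)/(-13 + V)))) - V = ((-13 + V)/(3 + g))/2 - V = (-13 + V)/(2*(3 + g)) - V = -V + (-13 + V)/(2*(3 + g)))
sqrt(-349314 + A(f(0, -17), 466)) = sqrt(-349314 + (-13 + 466 - 2*466*(3 + 0))/(2*(3 + 0))) = sqrt(-349314 + (1/2)*(-13 + 466 - 2*466*3)/3) = sqrt(-349314 + (1/2)*(1/3)*(-13 + 466 - 2796)) = sqrt(-349314 + (1/2)*(1/3)*(-2343)) = sqrt(-349314 - 781/2) = sqrt(-699409/2) = I*sqrt(1398818)/2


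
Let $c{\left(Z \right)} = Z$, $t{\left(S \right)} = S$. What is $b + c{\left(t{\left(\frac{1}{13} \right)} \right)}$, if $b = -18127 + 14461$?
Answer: $- \frac{47657}{13} \approx -3665.9$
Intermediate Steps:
$b = -3666$
$b + c{\left(t{\left(\frac{1}{13} \right)} \right)} = -3666 + \frac{1}{13} = - \frac{47657}{13}$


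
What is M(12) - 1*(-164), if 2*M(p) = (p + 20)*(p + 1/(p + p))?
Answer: 1070/3 ≈ 356.67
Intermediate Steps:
M(p) = (20 + p)*(p + 1/(2*p))/2 (M(p) = ((p + 20)*(p + 1/(p + p)))/2 = ((20 + p)*(p + 1/(2*p)))/2 = (20 + p)*(p + 1/(2*p))/2)
M(12) - 1*(-164) = (¼ + (½)*12² + 5/12 + 10*12) - 1*(-164) = (¼ + (½)*144 + 5*(1/12) + 120) + 164 = (¼ + 72 + 5/12 + 120) + 164 = 578/3 + 164 = 1070/3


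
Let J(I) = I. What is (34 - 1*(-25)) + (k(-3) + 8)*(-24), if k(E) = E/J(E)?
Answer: -157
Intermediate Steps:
k(E) = 1 (k(E) = E/E = 1)
(34 - 1*(-25)) + (k(-3) + 8)*(-24) = (34 - 1*(-25)) + (1 + 8)*(-24) = (34 + 25) + 9*(-24) = 59 - 216 = -157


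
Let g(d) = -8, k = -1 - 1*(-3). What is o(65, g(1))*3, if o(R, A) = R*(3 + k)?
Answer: 975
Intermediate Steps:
k = 2 (k = -1 + 3 = 2)
o(R, A) = 5*R (o(R, A) = R*(3 + 2) = R*5 = 5*R)
o(65, g(1))*3 = (5*65)*3 = 325*3 = 975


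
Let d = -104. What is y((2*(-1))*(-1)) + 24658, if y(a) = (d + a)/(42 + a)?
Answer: 542425/22 ≈ 24656.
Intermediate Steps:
y(a) = (-104 + a)/(42 + a)
y((2*(-1))*(-1)) + 24658 = (-104 + (2*(-1))*(-1))/(42 + (2*(-1))*(-1)) + 24658 = (-104 - 2*(-1))/(42 - 2*(-1)) + 24658 = (-104 + 2)/(42 + 2) + 24658 = -102/44 + 24658 = (1/44)*(-102) + 24658 = -51/22 + 24658 = 542425/22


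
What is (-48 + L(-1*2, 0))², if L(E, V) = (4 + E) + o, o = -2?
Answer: 2304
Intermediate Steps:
L(E, V) = 2 + E (L(E, V) = (4 + E) - 2 = 2 + E)
(-48 + L(-1*2, 0))² = (-48 + (2 - 1*2))² = (-48 + (2 - 2))² = (-48 + 0)² = (-48)² = 2304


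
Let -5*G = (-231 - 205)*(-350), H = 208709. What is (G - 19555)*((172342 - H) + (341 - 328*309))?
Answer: 6879203350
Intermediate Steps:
G = -30520 (G = -(-231 - 205)*(-350)/5 = -(-436)*(-350)/5 = -⅕*152600 = -30520)
(G - 19555)*((172342 - H) + (341 - 328*309)) = (-30520 - 19555)*((172342 - 1*208709) + (341 - 328*309)) = -50075*((172342 - 208709) + (341 - 101352)) = -50075*(-36367 - 101011) = -50075*(-137378) = 6879203350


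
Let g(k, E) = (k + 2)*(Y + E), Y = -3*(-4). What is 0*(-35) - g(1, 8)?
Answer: -60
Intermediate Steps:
Y = 12
g(k, E) = (2 + k)*(12 + E) (g(k, E) = (k + 2)*(12 + E) = (2 + k)*(12 + E))
0*(-35) - g(1, 8) = 0*(-35) - (24 + 2*8 + 12*1 + 8*1) = 0 - (24 + 16 + 12 + 8) = 0 - 1*60 = 0 - 60 = -60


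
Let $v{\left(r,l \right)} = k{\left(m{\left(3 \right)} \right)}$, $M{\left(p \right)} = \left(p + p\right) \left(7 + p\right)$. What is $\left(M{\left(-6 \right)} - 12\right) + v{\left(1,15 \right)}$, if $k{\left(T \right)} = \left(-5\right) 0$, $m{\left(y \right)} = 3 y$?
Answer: $-24$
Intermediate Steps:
$k{\left(T \right)} = 0$
$M{\left(p \right)} = 2 p \left(7 + p\right)$
$v{\left(r,l \right)} = 0$
$\left(M{\left(-6 \right)} - 12\right) + v{\left(1,15 \right)} = \left(2 \left(-6\right) \left(7 - 6\right) - 12\right) + 0 = \left(2 \left(-6\right) 1 - 12\right) + 0 = \left(-12 - 12\right) + 0 = -24 + 0 = -24$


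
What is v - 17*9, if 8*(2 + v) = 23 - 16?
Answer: -1233/8 ≈ -154.13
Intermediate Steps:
v = -9/8 (v = -2 + (23 - 16)/8 = -2 + (⅛)*7 = -2 + 7/8 = -9/8 ≈ -1.1250)
v - 17*9 = -9/8 - 17*9 = -9/8 - 153 = -1233/8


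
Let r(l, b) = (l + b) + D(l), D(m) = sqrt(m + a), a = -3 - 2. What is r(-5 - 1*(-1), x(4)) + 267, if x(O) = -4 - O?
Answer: 255 + 3*I ≈ 255.0 + 3.0*I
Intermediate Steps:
a = -5
D(m) = sqrt(-5 + m) (D(m) = sqrt(m - 5) = sqrt(-5 + m))
r(l, b) = b + l + sqrt(-5 + l) (r(l, b) = (l + b) + sqrt(-5 + l) = (b + l) + sqrt(-5 + l) = b + l + sqrt(-5 + l))
r(-5 - 1*(-1), x(4)) + 267 = ((-4 - 1*4) + (-5 - 1*(-1)) + sqrt(-5 + (-5 - 1*(-1)))) + 267 = ((-4 - 4) + (-5 + 1) + sqrt(-5 + (-5 + 1))) + 267 = (-8 - 4 + sqrt(-5 - 4)) + 267 = (-8 - 4 + sqrt(-9)) + 267 = (-8 - 4 + 3*I) + 267 = (-12 + 3*I) + 267 = 255 + 3*I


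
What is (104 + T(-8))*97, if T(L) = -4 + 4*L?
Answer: 6596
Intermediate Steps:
(104 + T(-8))*97 = (104 + (-4 + 4*(-8)))*97 = (104 + (-4 - 32))*97 = (104 - 36)*97 = 68*97 = 6596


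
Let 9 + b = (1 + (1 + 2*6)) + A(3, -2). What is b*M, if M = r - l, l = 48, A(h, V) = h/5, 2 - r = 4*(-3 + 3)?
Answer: -1288/5 ≈ -257.60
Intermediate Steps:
r = 2 (r = 2 - 4*(-3 + 3) = 2 - 4*0 = 2 - 1*0 = 2 + 0 = 2)
A(h, V) = h/5 (A(h, V) = h*(⅕) = h/5)
M = -46 (M = 2 - 1*48 = 2 - 48 = -46)
b = 28/5 (b = -9 + ((1 + (1 + 2*6)) + (⅕)*3) = -9 + ((1 + (1 + 12)) + ⅗) = -9 + ((1 + 13) + ⅗) = -9 + (14 + ⅗) = -9 + 73/5 = 28/5 ≈ 5.6000)
b*M = (28/5)*(-46) = -1288/5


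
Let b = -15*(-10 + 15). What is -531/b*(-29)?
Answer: -5133/25 ≈ -205.32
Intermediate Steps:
b = -75 (b = -15*5 = -75)
-531/b*(-29) = -531/(-75)*(-29) = -531*(-1/75)*(-29) = (177/25)*(-29) = -5133/25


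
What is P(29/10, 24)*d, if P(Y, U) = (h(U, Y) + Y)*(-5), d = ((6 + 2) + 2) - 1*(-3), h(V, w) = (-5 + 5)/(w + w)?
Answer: -377/2 ≈ -188.50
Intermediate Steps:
h(V, w) = 0 (h(V, w) = 0/((2*w)) = 0*(1/(2*w)) = 0)
d = 13 (d = (8 + 2) + 3 = 10 + 3 = 13)
P(Y, U) = -5*Y (P(Y, U) = (0 + Y)*(-5) = Y*(-5) = -5*Y)
P(29/10, 24)*d = -145/10*13 = -5*29/10*13 = -29/2*13 = -377/2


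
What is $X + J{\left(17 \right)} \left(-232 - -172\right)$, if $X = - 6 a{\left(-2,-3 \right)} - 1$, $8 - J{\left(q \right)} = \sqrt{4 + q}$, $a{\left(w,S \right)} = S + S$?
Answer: $-445 + 60 \sqrt{21} \approx -170.05$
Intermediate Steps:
$a{\left(w,S \right)} = 2 S$
$J{\left(q \right)} = 8 - \sqrt{4 + q}$
$X = 35$ ($X = - 6 \cdot 2 \left(-3\right) - 1 = \left(-6\right) \left(-6\right) - 1 = 36 - 1 = 35$)
$X + J{\left(17 \right)} \left(-232 - -172\right) = 35 + \left(8 - \sqrt{4 + 17}\right) \left(-232 - -172\right) = 35 + \left(8 - \sqrt{21}\right) \left(-232 + 172\right) = 35 + \left(8 - \sqrt{21}\right) \left(-60\right) = 35 - \left(480 - 60 \sqrt{21}\right) = -445 + 60 \sqrt{21}$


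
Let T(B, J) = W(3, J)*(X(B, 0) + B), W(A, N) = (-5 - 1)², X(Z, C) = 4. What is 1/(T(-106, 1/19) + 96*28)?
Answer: -1/984 ≈ -0.0010163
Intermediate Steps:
W(A, N) = 36 (W(A, N) = (-6)² = 36)
T(B, J) = 144 + 36*B (T(B, J) = 36*(4 + B) = 144 + 36*B)
1/(T(-106, 1/19) + 96*28) = 1/((144 + 36*(-106)) + 96*28) = 1/((144 - 3816) + 2688) = 1/(-3672 + 2688) = 1/(-984) = -1/984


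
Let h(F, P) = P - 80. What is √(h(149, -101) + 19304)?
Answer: √19123 ≈ 138.29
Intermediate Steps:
h(F, P) = -80 + P
√(h(149, -101) + 19304) = √((-80 - 101) + 19304) = √(-181 + 19304) = √19123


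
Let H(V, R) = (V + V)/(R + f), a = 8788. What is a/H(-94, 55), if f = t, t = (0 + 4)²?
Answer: -155987/47 ≈ -3318.9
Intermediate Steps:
t = 16 (t = 4² = 16)
f = 16
H(V, R) = 2*V/(16 + R) (H(V, R) = (V + V)/(R + 16) = (2*V)/(16 + R) = 2*V/(16 + R))
a/H(-94, 55) = 8788/((2*(-94)/(16 + 55))) = 8788/((2*(-94)/71)) = 8788/((2*(-94)*(1/71))) = 8788/(-188/71) = 8788*(-71/188) = -155987/47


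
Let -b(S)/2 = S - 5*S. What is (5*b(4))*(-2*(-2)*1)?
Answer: 640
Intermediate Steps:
b(S) = 8*S (b(S) = -2*(S - 5*S) = -(-8)*S = 8*S)
(5*b(4))*(-2*(-2)*1) = (5*(8*4))*(-2*(-2)*1) = (5*32)*(4*1) = 160*4 = 640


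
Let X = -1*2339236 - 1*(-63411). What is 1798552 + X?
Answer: -477273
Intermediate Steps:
X = -2275825 (X = -2339236 + 63411 = -2275825)
1798552 + X = 1798552 - 2275825 = -477273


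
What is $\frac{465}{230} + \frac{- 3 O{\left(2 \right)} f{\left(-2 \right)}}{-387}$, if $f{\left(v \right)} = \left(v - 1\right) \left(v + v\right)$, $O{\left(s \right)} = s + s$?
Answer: $\frac{4735}{1978} \approx 2.3938$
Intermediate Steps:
$O{\left(s \right)} = 2 s$
$f{\left(v \right)} = 2 v \left(-1 + v\right)$ ($f{\left(v \right)} = \left(-1 + v\right) 2 v = 2 v \left(-1 + v\right)$)
$\frac{465}{230} + \frac{- 3 O{\left(2 \right)} f{\left(-2 \right)}}{-387} = \frac{465}{230} + \frac{- 3 \cdot 2 \cdot 2 \cdot 2 \left(-2\right) \left(-1 - 2\right)}{-387} = 465 \cdot \frac{1}{230} + \left(-3\right) 4 \cdot 2 \left(-2\right) \left(-3\right) \left(- \frac{1}{387}\right) = \frac{93}{46} + \left(-12\right) 12 \left(- \frac{1}{387}\right) = \frac{93}{46} - - \frac{16}{43} = \frac{93}{46} + \frac{16}{43} = \frac{4735}{1978}$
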